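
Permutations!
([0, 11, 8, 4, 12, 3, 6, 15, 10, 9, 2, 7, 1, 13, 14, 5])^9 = (1 11 7 15 5 3 4 12)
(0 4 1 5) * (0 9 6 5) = (0 4 1)(5 9 6) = [4, 0, 2, 3, 1, 9, 5, 7, 8, 6]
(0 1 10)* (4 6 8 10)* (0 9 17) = [1, 4, 2, 3, 6, 5, 8, 7, 10, 17, 9, 11, 12, 13, 14, 15, 16, 0] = (0 1 4 6 8 10 9 17)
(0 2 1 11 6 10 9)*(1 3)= [2, 11, 3, 1, 4, 5, 10, 7, 8, 0, 9, 6]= (0 2 3 1 11 6 10 9)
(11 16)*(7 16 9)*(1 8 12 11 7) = (1 8 12 11 9)(7 16) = [0, 8, 2, 3, 4, 5, 6, 16, 12, 1, 10, 9, 11, 13, 14, 15, 7]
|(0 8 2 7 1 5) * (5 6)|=7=|(0 8 2 7 1 6 5)|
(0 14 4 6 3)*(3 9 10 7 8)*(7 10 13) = [14, 1, 2, 0, 6, 5, 9, 8, 3, 13, 10, 11, 12, 7, 4] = (0 14 4 6 9 13 7 8 3)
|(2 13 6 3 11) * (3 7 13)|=|(2 3 11)(6 7 13)|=3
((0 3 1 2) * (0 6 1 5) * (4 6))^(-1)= (0 5 3)(1 6 4 2)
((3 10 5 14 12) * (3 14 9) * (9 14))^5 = ((3 10 5 14 12 9))^5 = (3 9 12 14 5 10)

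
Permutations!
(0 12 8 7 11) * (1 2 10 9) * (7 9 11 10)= [12, 2, 7, 3, 4, 5, 6, 10, 9, 1, 11, 0, 8]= (0 12 8 9 1 2 7 10 11)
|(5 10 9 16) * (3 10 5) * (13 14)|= 4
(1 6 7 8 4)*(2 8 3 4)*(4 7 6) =(1 4)(2 8)(3 7) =[0, 4, 8, 7, 1, 5, 6, 3, 2]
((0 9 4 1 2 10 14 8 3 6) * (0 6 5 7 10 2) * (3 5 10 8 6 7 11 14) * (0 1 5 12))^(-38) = (0 4 11 6 8)(5 14 7 12 9)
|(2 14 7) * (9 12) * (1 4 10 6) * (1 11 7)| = 8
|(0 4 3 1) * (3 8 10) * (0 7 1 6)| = 6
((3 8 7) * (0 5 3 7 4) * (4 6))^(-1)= (0 4 6 8 3 5)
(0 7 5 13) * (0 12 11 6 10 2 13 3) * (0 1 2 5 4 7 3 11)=(0 3 1 2 13 12)(4 7)(5 11 6 10)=[3, 2, 13, 1, 7, 11, 10, 4, 8, 9, 5, 6, 0, 12]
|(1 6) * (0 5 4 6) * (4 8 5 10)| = |(0 10 4 6 1)(5 8)| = 10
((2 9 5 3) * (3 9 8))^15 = (5 9) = ((2 8 3)(5 9))^15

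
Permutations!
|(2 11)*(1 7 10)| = 6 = |(1 7 10)(2 11)|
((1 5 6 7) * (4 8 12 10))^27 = (1 7 6 5)(4 10 12 8)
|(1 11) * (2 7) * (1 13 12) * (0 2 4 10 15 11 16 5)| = 12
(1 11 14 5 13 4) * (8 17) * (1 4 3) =(1 11 14 5 13 3)(8 17) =[0, 11, 2, 1, 4, 13, 6, 7, 17, 9, 10, 14, 12, 3, 5, 15, 16, 8]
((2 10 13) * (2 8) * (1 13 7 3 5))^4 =(1 10)(2 5)(3 8)(7 13)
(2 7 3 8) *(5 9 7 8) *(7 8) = (2 7 3 5 9 8) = [0, 1, 7, 5, 4, 9, 6, 3, 2, 8]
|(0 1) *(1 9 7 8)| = |(0 9 7 8 1)| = 5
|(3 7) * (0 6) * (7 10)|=6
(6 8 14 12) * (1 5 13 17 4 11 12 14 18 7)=(1 5 13 17 4 11 12 6 8 18 7)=[0, 5, 2, 3, 11, 13, 8, 1, 18, 9, 10, 12, 6, 17, 14, 15, 16, 4, 7]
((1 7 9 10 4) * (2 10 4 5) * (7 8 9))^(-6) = (10)(1 9)(4 8)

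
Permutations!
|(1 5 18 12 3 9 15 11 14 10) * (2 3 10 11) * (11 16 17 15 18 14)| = 12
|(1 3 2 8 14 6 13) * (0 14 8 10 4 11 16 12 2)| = |(0 14 6 13 1 3)(2 10 4 11 16 12)| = 6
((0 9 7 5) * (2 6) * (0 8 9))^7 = ((2 6)(5 8 9 7))^7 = (2 6)(5 7 9 8)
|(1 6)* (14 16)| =|(1 6)(14 16)| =2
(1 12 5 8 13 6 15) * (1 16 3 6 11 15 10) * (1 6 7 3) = (1 12 5 8 13 11 15 16)(3 7)(6 10) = [0, 12, 2, 7, 4, 8, 10, 3, 13, 9, 6, 15, 5, 11, 14, 16, 1]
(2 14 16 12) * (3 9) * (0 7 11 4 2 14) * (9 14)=(0 7 11 4 2)(3 14 16 12 9)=[7, 1, 0, 14, 2, 5, 6, 11, 8, 3, 10, 4, 9, 13, 16, 15, 12]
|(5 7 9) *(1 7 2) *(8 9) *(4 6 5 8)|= 6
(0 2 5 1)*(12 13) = (0 2 5 1)(12 13) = [2, 0, 5, 3, 4, 1, 6, 7, 8, 9, 10, 11, 13, 12]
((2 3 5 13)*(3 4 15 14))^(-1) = ((2 4 15 14 3 5 13))^(-1) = (2 13 5 3 14 15 4)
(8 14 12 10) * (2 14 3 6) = (2 14 12 10 8 3 6) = [0, 1, 14, 6, 4, 5, 2, 7, 3, 9, 8, 11, 10, 13, 12]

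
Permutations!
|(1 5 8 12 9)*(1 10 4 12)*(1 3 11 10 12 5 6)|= 6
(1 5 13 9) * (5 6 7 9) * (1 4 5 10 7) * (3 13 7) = [0, 6, 2, 13, 5, 7, 1, 9, 8, 4, 3, 11, 12, 10] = (1 6)(3 13 10)(4 5 7 9)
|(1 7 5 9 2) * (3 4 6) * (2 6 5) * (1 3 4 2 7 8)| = |(1 8)(2 3)(4 5 9 6)| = 4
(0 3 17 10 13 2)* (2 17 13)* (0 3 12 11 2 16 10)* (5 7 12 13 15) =(0 13 17)(2 3 15 5 7 12 11)(10 16) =[13, 1, 3, 15, 4, 7, 6, 12, 8, 9, 16, 2, 11, 17, 14, 5, 10, 0]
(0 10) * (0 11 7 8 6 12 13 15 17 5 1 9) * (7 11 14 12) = [10, 9, 2, 3, 4, 1, 7, 8, 6, 0, 14, 11, 13, 15, 12, 17, 16, 5] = (0 10 14 12 13 15 17 5 1 9)(6 7 8)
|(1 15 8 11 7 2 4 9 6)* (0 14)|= 18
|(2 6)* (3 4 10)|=6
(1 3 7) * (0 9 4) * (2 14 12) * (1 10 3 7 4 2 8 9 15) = [15, 7, 14, 4, 0, 5, 6, 10, 9, 2, 3, 11, 8, 13, 12, 1] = (0 15 1 7 10 3 4)(2 14 12 8 9)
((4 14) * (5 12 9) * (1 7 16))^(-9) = (16)(4 14)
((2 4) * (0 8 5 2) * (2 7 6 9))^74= ((0 8 5 7 6 9 2 4))^74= (0 5 6 2)(4 8 7 9)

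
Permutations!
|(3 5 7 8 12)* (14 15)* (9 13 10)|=|(3 5 7 8 12)(9 13 10)(14 15)|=30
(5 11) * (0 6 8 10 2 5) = (0 6 8 10 2 5 11) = [6, 1, 5, 3, 4, 11, 8, 7, 10, 9, 2, 0]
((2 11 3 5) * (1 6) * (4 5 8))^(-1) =(1 6)(2 5 4 8 3 11)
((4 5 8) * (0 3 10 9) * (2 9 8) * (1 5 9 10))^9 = (10)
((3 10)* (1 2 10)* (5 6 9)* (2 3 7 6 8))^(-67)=(1 3)(2 6 8 7 5 10 9)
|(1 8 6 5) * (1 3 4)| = 6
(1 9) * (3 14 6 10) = (1 9)(3 14 6 10) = [0, 9, 2, 14, 4, 5, 10, 7, 8, 1, 3, 11, 12, 13, 6]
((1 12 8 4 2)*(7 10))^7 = (1 8 2 12 4)(7 10)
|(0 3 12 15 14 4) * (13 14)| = 7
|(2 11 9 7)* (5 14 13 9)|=7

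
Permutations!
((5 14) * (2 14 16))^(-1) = ((2 14 5 16))^(-1) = (2 16 5 14)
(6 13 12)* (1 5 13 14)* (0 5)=(0 5 13 12 6 14 1)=[5, 0, 2, 3, 4, 13, 14, 7, 8, 9, 10, 11, 6, 12, 1]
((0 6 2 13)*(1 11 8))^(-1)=((0 6 2 13)(1 11 8))^(-1)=(0 13 2 6)(1 8 11)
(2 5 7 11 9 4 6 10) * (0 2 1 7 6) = (0 2 5 6 10 1 7 11 9 4) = [2, 7, 5, 3, 0, 6, 10, 11, 8, 4, 1, 9]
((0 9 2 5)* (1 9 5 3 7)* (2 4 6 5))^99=(9)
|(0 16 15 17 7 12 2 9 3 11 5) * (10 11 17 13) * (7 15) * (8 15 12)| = 45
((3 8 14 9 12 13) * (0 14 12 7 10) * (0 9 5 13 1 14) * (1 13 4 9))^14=(14)(3 12)(8 13)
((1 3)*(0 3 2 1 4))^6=(4)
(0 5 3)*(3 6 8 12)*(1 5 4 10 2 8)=(0 4 10 2 8 12 3)(1 5 6)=[4, 5, 8, 0, 10, 6, 1, 7, 12, 9, 2, 11, 3]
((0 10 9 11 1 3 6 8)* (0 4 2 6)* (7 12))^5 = (0 3 1 11 9 10)(2 6 8 4)(7 12)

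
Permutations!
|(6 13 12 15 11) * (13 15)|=|(6 15 11)(12 13)|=6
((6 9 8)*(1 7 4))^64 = (1 7 4)(6 9 8)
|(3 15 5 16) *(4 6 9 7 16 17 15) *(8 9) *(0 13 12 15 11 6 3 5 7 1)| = |(0 13 12 15 7 16 5 17 11 6 8 9 1)(3 4)| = 26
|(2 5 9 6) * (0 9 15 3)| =7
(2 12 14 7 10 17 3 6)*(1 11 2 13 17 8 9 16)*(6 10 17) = (1 11 2 12 14 7 17 3 10 8 9 16)(6 13) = [0, 11, 12, 10, 4, 5, 13, 17, 9, 16, 8, 2, 14, 6, 7, 15, 1, 3]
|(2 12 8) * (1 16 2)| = |(1 16 2 12 8)| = 5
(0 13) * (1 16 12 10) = (0 13)(1 16 12 10) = [13, 16, 2, 3, 4, 5, 6, 7, 8, 9, 1, 11, 10, 0, 14, 15, 12]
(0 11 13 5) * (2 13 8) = (0 11 8 2 13 5) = [11, 1, 13, 3, 4, 0, 6, 7, 2, 9, 10, 8, 12, 5]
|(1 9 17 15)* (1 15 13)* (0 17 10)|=|(0 17 13 1 9 10)|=6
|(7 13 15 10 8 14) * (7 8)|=4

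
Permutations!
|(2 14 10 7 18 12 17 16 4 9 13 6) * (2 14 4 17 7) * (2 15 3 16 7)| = 14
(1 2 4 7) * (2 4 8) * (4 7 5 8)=(1 7)(2 4 5 8)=[0, 7, 4, 3, 5, 8, 6, 1, 2]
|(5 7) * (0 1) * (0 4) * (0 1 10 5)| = |(0 10 5 7)(1 4)| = 4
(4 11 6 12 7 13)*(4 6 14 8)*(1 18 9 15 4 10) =[0, 18, 2, 3, 11, 5, 12, 13, 10, 15, 1, 14, 7, 6, 8, 4, 16, 17, 9] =(1 18 9 15 4 11 14 8 10)(6 12 7 13)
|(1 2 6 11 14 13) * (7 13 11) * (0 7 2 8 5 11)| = |(0 7 13 1 8 5 11 14)(2 6)| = 8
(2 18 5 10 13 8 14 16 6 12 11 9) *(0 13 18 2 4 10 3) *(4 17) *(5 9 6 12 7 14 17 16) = (0 13 8 17 4 10 18 9 16 12 11 6 7 14 5 3) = [13, 1, 2, 0, 10, 3, 7, 14, 17, 16, 18, 6, 11, 8, 5, 15, 12, 4, 9]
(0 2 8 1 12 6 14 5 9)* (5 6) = (0 2 8 1 12 5 9)(6 14) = [2, 12, 8, 3, 4, 9, 14, 7, 1, 0, 10, 11, 5, 13, 6]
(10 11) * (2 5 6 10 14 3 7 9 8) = (2 5 6 10 11 14 3 7 9 8) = [0, 1, 5, 7, 4, 6, 10, 9, 2, 8, 11, 14, 12, 13, 3]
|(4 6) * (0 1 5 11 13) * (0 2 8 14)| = |(0 1 5 11 13 2 8 14)(4 6)| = 8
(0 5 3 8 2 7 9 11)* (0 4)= [5, 1, 7, 8, 0, 3, 6, 9, 2, 11, 10, 4]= (0 5 3 8 2 7 9 11 4)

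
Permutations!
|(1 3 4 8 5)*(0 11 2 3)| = |(0 11 2 3 4 8 5 1)| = 8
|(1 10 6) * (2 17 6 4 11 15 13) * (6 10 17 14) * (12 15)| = |(1 17 10 4 11 12 15 13 2 14 6)| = 11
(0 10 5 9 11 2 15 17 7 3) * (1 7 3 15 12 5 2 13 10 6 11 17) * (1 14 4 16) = (0 6 11 13 10 2 12 5 9 17 3)(1 7 15 14 4 16) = [6, 7, 12, 0, 16, 9, 11, 15, 8, 17, 2, 13, 5, 10, 4, 14, 1, 3]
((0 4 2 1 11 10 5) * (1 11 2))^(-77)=(11)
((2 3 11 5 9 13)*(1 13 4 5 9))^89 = (1 13 2 3 11 9 4 5)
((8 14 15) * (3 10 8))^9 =(3 15 14 8 10)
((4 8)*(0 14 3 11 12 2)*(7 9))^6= (14)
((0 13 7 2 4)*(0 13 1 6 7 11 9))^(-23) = ((0 1 6 7 2 4 13 11 9))^(-23) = (0 2 9 7 11 6 13 1 4)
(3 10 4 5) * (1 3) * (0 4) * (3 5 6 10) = (0 4 6 10)(1 5) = [4, 5, 2, 3, 6, 1, 10, 7, 8, 9, 0]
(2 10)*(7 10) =(2 7 10) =[0, 1, 7, 3, 4, 5, 6, 10, 8, 9, 2]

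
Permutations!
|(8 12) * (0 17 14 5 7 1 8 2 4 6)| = |(0 17 14 5 7 1 8 12 2 4 6)| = 11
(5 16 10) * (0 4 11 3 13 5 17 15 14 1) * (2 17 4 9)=[9, 0, 17, 13, 11, 16, 6, 7, 8, 2, 4, 3, 12, 5, 1, 14, 10, 15]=(0 9 2 17 15 14 1)(3 13 5 16 10 4 11)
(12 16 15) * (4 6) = (4 6)(12 16 15) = [0, 1, 2, 3, 6, 5, 4, 7, 8, 9, 10, 11, 16, 13, 14, 12, 15]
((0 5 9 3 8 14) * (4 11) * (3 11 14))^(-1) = ((0 5 9 11 4 14)(3 8))^(-1) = (0 14 4 11 9 5)(3 8)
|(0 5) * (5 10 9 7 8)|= |(0 10 9 7 8 5)|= 6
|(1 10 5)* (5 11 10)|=2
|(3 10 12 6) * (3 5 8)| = 6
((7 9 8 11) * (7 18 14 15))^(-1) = ((7 9 8 11 18 14 15))^(-1) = (7 15 14 18 11 8 9)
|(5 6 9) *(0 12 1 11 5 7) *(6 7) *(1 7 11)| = |(0 12 7)(5 11)(6 9)| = 6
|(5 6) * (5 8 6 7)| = 2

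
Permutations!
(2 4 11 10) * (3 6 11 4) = (2 3 6 11 10) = [0, 1, 3, 6, 4, 5, 11, 7, 8, 9, 2, 10]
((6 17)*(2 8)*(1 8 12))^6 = (17)(1 2)(8 12)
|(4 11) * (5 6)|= |(4 11)(5 6)|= 2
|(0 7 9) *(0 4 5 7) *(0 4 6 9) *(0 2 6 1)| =8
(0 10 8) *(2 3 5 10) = (0 2 3 5 10 8) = [2, 1, 3, 5, 4, 10, 6, 7, 0, 9, 8]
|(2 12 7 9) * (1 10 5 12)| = 7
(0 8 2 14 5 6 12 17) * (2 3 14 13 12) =(0 8 3 14 5 6 2 13 12 17) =[8, 1, 13, 14, 4, 6, 2, 7, 3, 9, 10, 11, 17, 12, 5, 15, 16, 0]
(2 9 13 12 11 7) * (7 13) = (2 9 7)(11 13 12) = [0, 1, 9, 3, 4, 5, 6, 2, 8, 7, 10, 13, 11, 12]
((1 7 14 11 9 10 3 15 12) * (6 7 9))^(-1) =(1 12 15 3 10 9)(6 11 14 7)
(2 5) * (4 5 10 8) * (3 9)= (2 10 8 4 5)(3 9)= [0, 1, 10, 9, 5, 2, 6, 7, 4, 3, 8]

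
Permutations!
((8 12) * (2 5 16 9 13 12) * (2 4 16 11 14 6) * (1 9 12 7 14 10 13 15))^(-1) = (1 15 9)(2 6 14 7 13 10 11 5)(4 8 12 16) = ((1 9 15)(2 5 11 10 13 7 14 6)(4 16 12 8))^(-1)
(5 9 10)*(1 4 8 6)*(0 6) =(0 6 1 4 8)(5 9 10) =[6, 4, 2, 3, 8, 9, 1, 7, 0, 10, 5]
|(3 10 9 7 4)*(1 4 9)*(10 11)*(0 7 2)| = |(0 7 9 2)(1 4 3 11 10)| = 20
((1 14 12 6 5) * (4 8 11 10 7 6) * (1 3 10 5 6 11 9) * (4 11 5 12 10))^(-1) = ((1 14 10 7 5 3 4 8 9)(11 12))^(-1) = (1 9 8 4 3 5 7 10 14)(11 12)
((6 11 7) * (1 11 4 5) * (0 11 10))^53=(0 5 7 10 4 11 1 6)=((0 11 7 6 4 5 1 10))^53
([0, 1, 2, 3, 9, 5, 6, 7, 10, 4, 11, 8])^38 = [0, 1, 2, 3, 4, 5, 6, 7, 11, 9, 8, 10]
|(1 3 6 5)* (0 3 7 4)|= |(0 3 6 5 1 7 4)|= 7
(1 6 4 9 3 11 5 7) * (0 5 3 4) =(0 5 7 1 6)(3 11)(4 9) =[5, 6, 2, 11, 9, 7, 0, 1, 8, 4, 10, 3]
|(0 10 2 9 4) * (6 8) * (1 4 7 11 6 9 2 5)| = 5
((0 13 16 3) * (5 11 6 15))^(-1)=(0 3 16 13)(5 15 6 11)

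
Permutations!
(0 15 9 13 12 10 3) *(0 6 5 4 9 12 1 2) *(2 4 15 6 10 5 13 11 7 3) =[6, 4, 0, 10, 9, 15, 13, 3, 8, 11, 2, 7, 5, 1, 14, 12] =(0 6 13 1 4 9 11 7 3 10 2)(5 15 12)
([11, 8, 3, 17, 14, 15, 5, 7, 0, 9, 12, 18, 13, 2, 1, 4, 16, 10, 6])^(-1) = (0 8 1 14 4 15 5 6 18 11)(2 13 12 10 17 3)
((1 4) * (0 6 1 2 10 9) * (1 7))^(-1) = ((0 6 7 1 4 2 10 9))^(-1) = (0 9 10 2 4 1 7 6)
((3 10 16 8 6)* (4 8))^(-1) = (3 6 8 4 16 10)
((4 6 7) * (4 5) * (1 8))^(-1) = (1 8)(4 5 7 6)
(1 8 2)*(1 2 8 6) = (8)(1 6) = [0, 6, 2, 3, 4, 5, 1, 7, 8]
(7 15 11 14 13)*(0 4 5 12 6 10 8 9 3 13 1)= (0 4 5 12 6 10 8 9 3 13 7 15 11 14 1)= [4, 0, 2, 13, 5, 12, 10, 15, 9, 3, 8, 14, 6, 7, 1, 11]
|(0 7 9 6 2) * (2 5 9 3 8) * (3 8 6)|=|(0 7 8 2)(3 6 5 9)|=4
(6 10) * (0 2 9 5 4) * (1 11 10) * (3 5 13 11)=(0 2 9 13 11 10 6 1 3 5 4)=[2, 3, 9, 5, 0, 4, 1, 7, 8, 13, 6, 10, 12, 11]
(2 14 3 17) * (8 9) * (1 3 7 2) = (1 3 17)(2 14 7)(8 9) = [0, 3, 14, 17, 4, 5, 6, 2, 9, 8, 10, 11, 12, 13, 7, 15, 16, 1]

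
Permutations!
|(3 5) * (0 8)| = 2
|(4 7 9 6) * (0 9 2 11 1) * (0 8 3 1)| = 21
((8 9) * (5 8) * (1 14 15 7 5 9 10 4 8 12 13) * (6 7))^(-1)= ((1 14 15 6 7 5 12 13)(4 8 10))^(-1)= (1 13 12 5 7 6 15 14)(4 10 8)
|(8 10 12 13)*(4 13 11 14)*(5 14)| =8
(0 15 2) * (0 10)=(0 15 2 10)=[15, 1, 10, 3, 4, 5, 6, 7, 8, 9, 0, 11, 12, 13, 14, 2]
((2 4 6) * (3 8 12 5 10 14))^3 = (3 5)(8 10)(12 14)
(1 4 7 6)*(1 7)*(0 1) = [1, 4, 2, 3, 0, 5, 7, 6] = (0 1 4)(6 7)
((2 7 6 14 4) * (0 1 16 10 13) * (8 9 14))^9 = (0 13 10 16 1)(2 6 9 4 7 8 14)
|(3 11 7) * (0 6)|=6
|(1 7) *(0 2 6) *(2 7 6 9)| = 4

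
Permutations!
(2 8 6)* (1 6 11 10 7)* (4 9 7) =[0, 6, 8, 3, 9, 5, 2, 1, 11, 7, 4, 10] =(1 6 2 8 11 10 4 9 7)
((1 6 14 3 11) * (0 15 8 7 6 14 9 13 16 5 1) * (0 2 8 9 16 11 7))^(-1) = ((0 15 9 13 11 2 8)(1 14 3 7 6 16 5))^(-1) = (0 8 2 11 13 9 15)(1 5 16 6 7 3 14)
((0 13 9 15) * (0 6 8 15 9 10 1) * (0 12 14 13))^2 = ((1 12 14 13 10)(6 8 15))^2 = (1 14 10 12 13)(6 15 8)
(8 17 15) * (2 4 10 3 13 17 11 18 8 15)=(2 4 10 3 13 17)(8 11 18)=[0, 1, 4, 13, 10, 5, 6, 7, 11, 9, 3, 18, 12, 17, 14, 15, 16, 2, 8]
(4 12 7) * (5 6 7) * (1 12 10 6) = (1 12 5)(4 10 6 7) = [0, 12, 2, 3, 10, 1, 7, 4, 8, 9, 6, 11, 5]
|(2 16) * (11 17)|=|(2 16)(11 17)|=2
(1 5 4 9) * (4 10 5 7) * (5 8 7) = (1 5 10 8 7 4 9) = [0, 5, 2, 3, 9, 10, 6, 4, 7, 1, 8]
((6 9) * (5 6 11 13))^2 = (5 9 13 6 11)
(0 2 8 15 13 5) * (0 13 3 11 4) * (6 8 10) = (0 2 10 6 8 15 3 11 4)(5 13) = [2, 1, 10, 11, 0, 13, 8, 7, 15, 9, 6, 4, 12, 5, 14, 3]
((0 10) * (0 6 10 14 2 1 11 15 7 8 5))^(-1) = (0 5 8 7 15 11 1 2 14)(6 10)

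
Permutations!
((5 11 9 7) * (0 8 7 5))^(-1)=((0 8 7)(5 11 9))^(-1)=(0 7 8)(5 9 11)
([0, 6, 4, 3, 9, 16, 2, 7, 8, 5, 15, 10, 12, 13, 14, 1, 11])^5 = [0, 5, 11, 3, 10, 1, 16, 7, 8, 15, 4, 2, 12, 13, 14, 9, 6]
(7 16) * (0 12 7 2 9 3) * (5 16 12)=(0 5 16 2 9 3)(7 12)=[5, 1, 9, 0, 4, 16, 6, 12, 8, 3, 10, 11, 7, 13, 14, 15, 2]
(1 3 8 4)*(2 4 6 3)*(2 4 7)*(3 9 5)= [0, 4, 7, 8, 1, 3, 9, 2, 6, 5]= (1 4)(2 7)(3 8 6 9 5)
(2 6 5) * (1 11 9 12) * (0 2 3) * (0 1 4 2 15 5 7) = (0 15 5 3 1 11 9 12 4 2 6 7) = [15, 11, 6, 1, 2, 3, 7, 0, 8, 12, 10, 9, 4, 13, 14, 5]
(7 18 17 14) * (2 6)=(2 6)(7 18 17 14)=[0, 1, 6, 3, 4, 5, 2, 18, 8, 9, 10, 11, 12, 13, 7, 15, 16, 14, 17]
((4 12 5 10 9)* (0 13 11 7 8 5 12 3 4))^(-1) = (0 9 10 5 8 7 11 13)(3 4)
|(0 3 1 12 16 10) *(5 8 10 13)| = 9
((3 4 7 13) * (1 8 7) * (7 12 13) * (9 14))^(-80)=(14)(1 3 12)(4 13 8)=((1 8 12 13 3 4)(9 14))^(-80)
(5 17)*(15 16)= (5 17)(15 16)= [0, 1, 2, 3, 4, 17, 6, 7, 8, 9, 10, 11, 12, 13, 14, 16, 15, 5]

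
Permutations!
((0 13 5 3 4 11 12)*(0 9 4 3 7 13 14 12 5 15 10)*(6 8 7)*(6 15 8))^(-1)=(0 10 15 5 11 4 9 12 14)(7 8 13)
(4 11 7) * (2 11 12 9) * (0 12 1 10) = (0 12 9 2 11 7 4 1 10) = [12, 10, 11, 3, 1, 5, 6, 4, 8, 2, 0, 7, 9]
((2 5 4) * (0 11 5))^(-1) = ((0 11 5 4 2))^(-1) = (0 2 4 5 11)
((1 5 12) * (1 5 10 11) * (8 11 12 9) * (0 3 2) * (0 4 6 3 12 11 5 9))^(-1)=(0 5 8 9 12)(1 11 10)(2 3 6 4)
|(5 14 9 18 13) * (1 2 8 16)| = |(1 2 8 16)(5 14 9 18 13)| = 20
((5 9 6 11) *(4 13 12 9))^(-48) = ((4 13 12 9 6 11 5))^(-48) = (4 13 12 9 6 11 5)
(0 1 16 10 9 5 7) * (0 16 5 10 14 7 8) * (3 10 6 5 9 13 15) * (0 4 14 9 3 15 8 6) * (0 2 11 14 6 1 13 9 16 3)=(16)(0 13 8 4 6 5 1)(2 11 14 7 3 10 9)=[13, 0, 11, 10, 6, 1, 5, 3, 4, 2, 9, 14, 12, 8, 7, 15, 16]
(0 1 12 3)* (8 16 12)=(0 1 8 16 12 3)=[1, 8, 2, 0, 4, 5, 6, 7, 16, 9, 10, 11, 3, 13, 14, 15, 12]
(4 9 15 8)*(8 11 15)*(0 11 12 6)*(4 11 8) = (0 8 11 15 12 6)(4 9) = [8, 1, 2, 3, 9, 5, 0, 7, 11, 4, 10, 15, 6, 13, 14, 12]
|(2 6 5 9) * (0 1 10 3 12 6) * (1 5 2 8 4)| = |(0 5 9 8 4 1 10 3 12 6 2)| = 11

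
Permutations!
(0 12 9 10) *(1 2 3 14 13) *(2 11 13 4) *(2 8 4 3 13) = [12, 11, 13, 14, 8, 5, 6, 7, 4, 10, 0, 2, 9, 1, 3] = (0 12 9 10)(1 11 2 13)(3 14)(4 8)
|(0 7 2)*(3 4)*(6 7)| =4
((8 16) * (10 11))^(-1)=(8 16)(10 11)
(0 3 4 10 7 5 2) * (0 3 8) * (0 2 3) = (0 8 2)(3 4 10 7 5) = [8, 1, 0, 4, 10, 3, 6, 5, 2, 9, 7]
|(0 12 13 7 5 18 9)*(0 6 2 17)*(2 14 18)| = 28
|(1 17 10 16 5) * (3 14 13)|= 15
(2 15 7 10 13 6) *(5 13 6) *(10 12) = (2 15 7 12 10 6)(5 13) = [0, 1, 15, 3, 4, 13, 2, 12, 8, 9, 6, 11, 10, 5, 14, 7]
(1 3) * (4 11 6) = (1 3)(4 11 6) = [0, 3, 2, 1, 11, 5, 4, 7, 8, 9, 10, 6]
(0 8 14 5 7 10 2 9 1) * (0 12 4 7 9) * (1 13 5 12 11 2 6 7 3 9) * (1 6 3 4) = (0 8 14 12 1 11 2)(3 9 13 5 6 7 10) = [8, 11, 0, 9, 4, 6, 7, 10, 14, 13, 3, 2, 1, 5, 12]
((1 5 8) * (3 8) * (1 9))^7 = ((1 5 3 8 9))^7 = (1 3 9 5 8)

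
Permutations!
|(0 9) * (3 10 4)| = 6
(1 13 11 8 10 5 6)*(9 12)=(1 13 11 8 10 5 6)(9 12)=[0, 13, 2, 3, 4, 6, 1, 7, 10, 12, 5, 8, 9, 11]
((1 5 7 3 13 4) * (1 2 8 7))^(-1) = (1 5)(2 4 13 3 7 8)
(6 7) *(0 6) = [6, 1, 2, 3, 4, 5, 7, 0] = (0 6 7)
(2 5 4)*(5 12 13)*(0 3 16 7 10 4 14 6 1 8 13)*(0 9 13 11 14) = (0 3 16 7 10 4 2 12 9 13 5)(1 8 11 14 6) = [3, 8, 12, 16, 2, 0, 1, 10, 11, 13, 4, 14, 9, 5, 6, 15, 7]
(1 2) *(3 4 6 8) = (1 2)(3 4 6 8) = [0, 2, 1, 4, 6, 5, 8, 7, 3]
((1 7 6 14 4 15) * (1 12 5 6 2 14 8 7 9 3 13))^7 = ((1 9 3 13)(2 14 4 15 12 5 6 8 7))^7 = (1 13 3 9)(2 8 5 15 14 7 6 12 4)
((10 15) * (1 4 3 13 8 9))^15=(1 13)(3 9)(4 8)(10 15)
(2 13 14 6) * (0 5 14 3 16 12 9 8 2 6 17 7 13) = (0 5 14 17 7 13 3 16 12 9 8 2) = [5, 1, 0, 16, 4, 14, 6, 13, 2, 8, 10, 11, 9, 3, 17, 15, 12, 7]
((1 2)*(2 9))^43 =(1 9 2)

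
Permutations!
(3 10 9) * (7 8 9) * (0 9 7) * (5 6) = (0 9 3 10)(5 6)(7 8) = [9, 1, 2, 10, 4, 6, 5, 8, 7, 3, 0]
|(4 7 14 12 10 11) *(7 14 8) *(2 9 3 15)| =20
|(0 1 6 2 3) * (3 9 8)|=7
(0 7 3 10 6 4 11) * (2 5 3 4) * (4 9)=(0 7 9 4 11)(2 5 3 10 6)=[7, 1, 5, 10, 11, 3, 2, 9, 8, 4, 6, 0]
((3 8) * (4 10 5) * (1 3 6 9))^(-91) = (1 9 6 8 3)(4 5 10)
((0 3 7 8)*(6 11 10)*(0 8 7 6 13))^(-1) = ((0 3 6 11 10 13))^(-1) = (0 13 10 11 6 3)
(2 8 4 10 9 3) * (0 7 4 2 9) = [7, 1, 8, 9, 10, 5, 6, 4, 2, 3, 0] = (0 7 4 10)(2 8)(3 9)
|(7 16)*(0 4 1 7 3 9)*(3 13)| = |(0 4 1 7 16 13 3 9)| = 8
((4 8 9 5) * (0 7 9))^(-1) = (0 8 4 5 9 7)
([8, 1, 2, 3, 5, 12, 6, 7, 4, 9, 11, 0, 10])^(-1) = (0 11 10 12 5 4 8)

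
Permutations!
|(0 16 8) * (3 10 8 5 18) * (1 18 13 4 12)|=11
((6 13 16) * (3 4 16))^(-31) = (3 13 6 16 4)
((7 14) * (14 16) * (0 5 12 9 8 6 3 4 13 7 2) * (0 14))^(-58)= (0 13 6 12 16 4 8 5 7 3 9)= ((0 5 12 9 8 6 3 4 13 7 16)(2 14))^(-58)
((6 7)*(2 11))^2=((2 11)(6 7))^2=(11)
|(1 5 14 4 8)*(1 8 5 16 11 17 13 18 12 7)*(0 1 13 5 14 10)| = 28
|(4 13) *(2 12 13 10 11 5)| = |(2 12 13 4 10 11 5)| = 7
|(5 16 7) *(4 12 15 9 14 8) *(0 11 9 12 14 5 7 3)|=|(0 11 9 5 16 3)(4 14 8)(12 15)|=6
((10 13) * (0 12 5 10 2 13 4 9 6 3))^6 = (13)(0 6 4 5)(3 9 10 12)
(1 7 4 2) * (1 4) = (1 7)(2 4) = [0, 7, 4, 3, 2, 5, 6, 1]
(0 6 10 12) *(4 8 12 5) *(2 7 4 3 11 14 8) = [6, 1, 7, 11, 2, 3, 10, 4, 12, 9, 5, 14, 0, 13, 8] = (0 6 10 5 3 11 14 8 12)(2 7 4)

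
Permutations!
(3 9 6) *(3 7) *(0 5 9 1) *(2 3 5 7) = (0 7 5 9 6 2 3 1) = [7, 0, 3, 1, 4, 9, 2, 5, 8, 6]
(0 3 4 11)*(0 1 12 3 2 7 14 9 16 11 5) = (0 2 7 14 9 16 11 1 12 3 4 5) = [2, 12, 7, 4, 5, 0, 6, 14, 8, 16, 10, 1, 3, 13, 9, 15, 11]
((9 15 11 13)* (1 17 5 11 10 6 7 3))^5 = ((1 17 5 11 13 9 15 10 6 7 3))^5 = (1 9 3 13 7 11 6 5 10 17 15)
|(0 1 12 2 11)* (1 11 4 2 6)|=6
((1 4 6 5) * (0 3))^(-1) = (0 3)(1 5 6 4)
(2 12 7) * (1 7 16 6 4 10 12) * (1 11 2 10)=(1 7 10 12 16 6 4)(2 11)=[0, 7, 11, 3, 1, 5, 4, 10, 8, 9, 12, 2, 16, 13, 14, 15, 6]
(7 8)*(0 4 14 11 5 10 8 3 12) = [4, 1, 2, 12, 14, 10, 6, 3, 7, 9, 8, 5, 0, 13, 11] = (0 4 14 11 5 10 8 7 3 12)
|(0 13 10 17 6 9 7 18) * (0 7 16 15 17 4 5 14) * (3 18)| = 30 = |(0 13 10 4 5 14)(3 18 7)(6 9 16 15 17)|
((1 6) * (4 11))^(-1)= (1 6)(4 11)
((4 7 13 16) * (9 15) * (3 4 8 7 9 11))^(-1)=((3 4 9 15 11)(7 13 16 8))^(-1)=(3 11 15 9 4)(7 8 16 13)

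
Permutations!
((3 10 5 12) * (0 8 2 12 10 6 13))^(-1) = ((0 8 2 12 3 6 13)(5 10))^(-1) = (0 13 6 3 12 2 8)(5 10)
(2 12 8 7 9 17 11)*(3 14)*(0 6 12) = [6, 1, 0, 14, 4, 5, 12, 9, 7, 17, 10, 2, 8, 13, 3, 15, 16, 11] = (0 6 12 8 7 9 17 11 2)(3 14)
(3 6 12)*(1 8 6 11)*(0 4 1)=(0 4 1 8 6 12 3 11)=[4, 8, 2, 11, 1, 5, 12, 7, 6, 9, 10, 0, 3]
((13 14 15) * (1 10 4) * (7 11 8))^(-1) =((1 10 4)(7 11 8)(13 14 15))^(-1) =(1 4 10)(7 8 11)(13 15 14)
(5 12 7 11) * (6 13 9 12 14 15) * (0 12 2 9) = (0 12 7 11 5 14 15 6 13)(2 9) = [12, 1, 9, 3, 4, 14, 13, 11, 8, 2, 10, 5, 7, 0, 15, 6]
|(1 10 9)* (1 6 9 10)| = 2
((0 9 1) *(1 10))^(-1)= ((0 9 10 1))^(-1)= (0 1 10 9)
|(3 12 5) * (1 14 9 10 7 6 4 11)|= |(1 14 9 10 7 6 4 11)(3 12 5)|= 24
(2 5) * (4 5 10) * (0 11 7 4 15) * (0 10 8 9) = (0 11 7 4 5 2 8 9)(10 15) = [11, 1, 8, 3, 5, 2, 6, 4, 9, 0, 15, 7, 12, 13, 14, 10]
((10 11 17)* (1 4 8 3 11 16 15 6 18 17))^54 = ((1 4 8 3 11)(6 18 17 10 16 15))^54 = (18)(1 11 3 8 4)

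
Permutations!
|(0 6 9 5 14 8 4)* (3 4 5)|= |(0 6 9 3 4)(5 14 8)|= 15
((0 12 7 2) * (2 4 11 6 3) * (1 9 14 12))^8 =((0 1 9 14 12 7 4 11 6 3 2))^8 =(0 6 7 9 2 11 12 1 3 4 14)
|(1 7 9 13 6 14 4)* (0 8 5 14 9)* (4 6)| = 10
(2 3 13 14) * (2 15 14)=(2 3 13)(14 15)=[0, 1, 3, 13, 4, 5, 6, 7, 8, 9, 10, 11, 12, 2, 15, 14]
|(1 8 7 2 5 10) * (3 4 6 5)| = |(1 8 7 2 3 4 6 5 10)| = 9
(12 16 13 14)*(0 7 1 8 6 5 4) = (0 7 1 8 6 5 4)(12 16 13 14) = [7, 8, 2, 3, 0, 4, 5, 1, 6, 9, 10, 11, 16, 14, 12, 15, 13]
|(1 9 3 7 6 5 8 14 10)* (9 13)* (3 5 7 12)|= 14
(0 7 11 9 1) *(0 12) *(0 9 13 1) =(0 7 11 13 1 12 9) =[7, 12, 2, 3, 4, 5, 6, 11, 8, 0, 10, 13, 9, 1]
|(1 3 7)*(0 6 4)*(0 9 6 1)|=12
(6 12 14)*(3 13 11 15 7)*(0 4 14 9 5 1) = (0 4 14 6 12 9 5 1)(3 13 11 15 7) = [4, 0, 2, 13, 14, 1, 12, 3, 8, 5, 10, 15, 9, 11, 6, 7]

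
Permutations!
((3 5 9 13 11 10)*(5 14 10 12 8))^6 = (14)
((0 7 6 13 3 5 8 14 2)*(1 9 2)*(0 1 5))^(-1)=((0 7 6 13 3)(1 9 2)(5 8 14))^(-1)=(0 3 13 6 7)(1 2 9)(5 14 8)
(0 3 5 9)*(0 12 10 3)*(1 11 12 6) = (1 11 12 10 3 5 9 6) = [0, 11, 2, 5, 4, 9, 1, 7, 8, 6, 3, 12, 10]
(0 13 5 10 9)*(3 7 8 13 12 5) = (0 12 5 10 9)(3 7 8 13) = [12, 1, 2, 7, 4, 10, 6, 8, 13, 0, 9, 11, 5, 3]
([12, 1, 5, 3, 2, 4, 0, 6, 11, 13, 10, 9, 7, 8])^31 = [6, 1, 5, 3, 2, 4, 7, 12, 13, 11, 10, 8, 0, 9]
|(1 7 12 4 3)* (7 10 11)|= 7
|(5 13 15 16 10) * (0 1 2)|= 15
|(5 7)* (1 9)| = 2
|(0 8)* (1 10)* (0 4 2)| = 4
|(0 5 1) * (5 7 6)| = 5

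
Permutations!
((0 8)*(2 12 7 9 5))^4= (2 5 9 7 12)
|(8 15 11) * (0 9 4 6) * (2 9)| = |(0 2 9 4 6)(8 15 11)| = 15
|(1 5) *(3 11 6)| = |(1 5)(3 11 6)| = 6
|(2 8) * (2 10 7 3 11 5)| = 7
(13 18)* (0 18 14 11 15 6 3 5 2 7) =(0 18 13 14 11 15 6 3 5 2 7) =[18, 1, 7, 5, 4, 2, 3, 0, 8, 9, 10, 15, 12, 14, 11, 6, 16, 17, 13]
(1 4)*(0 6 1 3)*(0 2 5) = [6, 4, 5, 2, 3, 0, 1] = (0 6 1 4 3 2 5)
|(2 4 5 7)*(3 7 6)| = |(2 4 5 6 3 7)| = 6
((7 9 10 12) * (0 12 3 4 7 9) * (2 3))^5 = ((0 12 9 10 2 3 4 7))^5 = (0 3 9 7 2 12 4 10)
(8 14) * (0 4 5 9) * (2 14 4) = [2, 1, 14, 3, 5, 9, 6, 7, 4, 0, 10, 11, 12, 13, 8] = (0 2 14 8 4 5 9)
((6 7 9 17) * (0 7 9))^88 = (6 9 17)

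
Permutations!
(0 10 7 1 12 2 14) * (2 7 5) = (0 10 5 2 14)(1 12 7) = [10, 12, 14, 3, 4, 2, 6, 1, 8, 9, 5, 11, 7, 13, 0]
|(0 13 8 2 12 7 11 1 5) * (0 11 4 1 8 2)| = |(0 13 2 12 7 4 1 5 11 8)| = 10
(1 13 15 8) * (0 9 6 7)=[9, 13, 2, 3, 4, 5, 7, 0, 1, 6, 10, 11, 12, 15, 14, 8]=(0 9 6 7)(1 13 15 8)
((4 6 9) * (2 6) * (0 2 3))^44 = ((0 2 6 9 4 3))^44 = (0 6 4)(2 9 3)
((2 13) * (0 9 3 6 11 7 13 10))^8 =(0 10 2 13 7 11 6 3 9)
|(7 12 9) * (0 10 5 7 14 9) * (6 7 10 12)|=|(0 12)(5 10)(6 7)(9 14)|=2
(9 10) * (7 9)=(7 9 10)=[0, 1, 2, 3, 4, 5, 6, 9, 8, 10, 7]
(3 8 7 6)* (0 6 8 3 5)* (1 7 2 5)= [6, 7, 5, 3, 4, 0, 1, 8, 2]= (0 6 1 7 8 2 5)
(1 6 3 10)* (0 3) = (0 3 10 1 6) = [3, 6, 2, 10, 4, 5, 0, 7, 8, 9, 1]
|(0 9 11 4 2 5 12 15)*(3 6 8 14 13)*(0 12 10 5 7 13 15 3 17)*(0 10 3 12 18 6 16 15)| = 17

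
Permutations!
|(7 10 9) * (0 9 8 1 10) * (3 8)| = |(0 9 7)(1 10 3 8)| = 12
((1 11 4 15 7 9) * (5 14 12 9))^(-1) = (1 9 12 14 5 7 15 4 11)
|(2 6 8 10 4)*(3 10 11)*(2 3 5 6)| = 12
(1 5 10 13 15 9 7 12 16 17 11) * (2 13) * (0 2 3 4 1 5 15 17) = [2, 15, 13, 4, 1, 10, 6, 12, 8, 7, 3, 5, 16, 17, 14, 9, 0, 11] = (0 2 13 17 11 5 10 3 4 1 15 9 7 12 16)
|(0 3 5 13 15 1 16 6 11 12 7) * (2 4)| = 22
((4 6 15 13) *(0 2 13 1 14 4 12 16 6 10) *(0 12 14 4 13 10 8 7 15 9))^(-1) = ((0 2 10 12 16 6 9)(1 4 8 7 15)(13 14))^(-1) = (0 9 6 16 12 10 2)(1 15 7 8 4)(13 14)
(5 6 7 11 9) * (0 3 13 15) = [3, 1, 2, 13, 4, 6, 7, 11, 8, 5, 10, 9, 12, 15, 14, 0] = (0 3 13 15)(5 6 7 11 9)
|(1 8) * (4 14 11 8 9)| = 6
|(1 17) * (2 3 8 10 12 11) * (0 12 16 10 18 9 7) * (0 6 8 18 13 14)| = 12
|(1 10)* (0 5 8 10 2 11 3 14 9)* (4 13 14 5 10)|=|(0 10 1 2 11 3 5 8 4 13 14 9)|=12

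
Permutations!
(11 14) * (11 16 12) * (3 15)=(3 15)(11 14 16 12)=[0, 1, 2, 15, 4, 5, 6, 7, 8, 9, 10, 14, 11, 13, 16, 3, 12]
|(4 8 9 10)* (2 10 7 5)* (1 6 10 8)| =20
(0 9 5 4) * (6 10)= (0 9 5 4)(6 10)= [9, 1, 2, 3, 0, 4, 10, 7, 8, 5, 6]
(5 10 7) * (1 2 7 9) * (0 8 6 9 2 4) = (0 8 6 9 1 4)(2 7 5 10) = [8, 4, 7, 3, 0, 10, 9, 5, 6, 1, 2]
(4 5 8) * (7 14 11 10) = [0, 1, 2, 3, 5, 8, 6, 14, 4, 9, 7, 10, 12, 13, 11] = (4 5 8)(7 14 11 10)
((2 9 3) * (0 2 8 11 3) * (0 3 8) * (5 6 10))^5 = ((0 2 9 3)(5 6 10)(8 11))^5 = (0 2 9 3)(5 10 6)(8 11)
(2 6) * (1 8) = (1 8)(2 6) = [0, 8, 6, 3, 4, 5, 2, 7, 1]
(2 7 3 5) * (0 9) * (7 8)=[9, 1, 8, 5, 4, 2, 6, 3, 7, 0]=(0 9)(2 8 7 3 5)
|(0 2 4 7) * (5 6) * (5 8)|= |(0 2 4 7)(5 6 8)|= 12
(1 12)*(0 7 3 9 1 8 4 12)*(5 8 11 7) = [5, 0, 2, 9, 12, 8, 6, 3, 4, 1, 10, 7, 11] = (0 5 8 4 12 11 7 3 9 1)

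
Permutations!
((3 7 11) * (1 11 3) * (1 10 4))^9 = (1 11 10 4)(3 7)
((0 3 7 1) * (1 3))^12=((0 1)(3 7))^12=(7)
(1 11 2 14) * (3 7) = [0, 11, 14, 7, 4, 5, 6, 3, 8, 9, 10, 2, 12, 13, 1] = (1 11 2 14)(3 7)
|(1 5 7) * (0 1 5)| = 2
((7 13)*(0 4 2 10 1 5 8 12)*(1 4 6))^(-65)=(0 6 1 5 8 12)(2 10 4)(7 13)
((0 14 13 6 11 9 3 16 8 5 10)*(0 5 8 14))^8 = ((3 16 14 13 6 11 9)(5 10))^8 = (3 16 14 13 6 11 9)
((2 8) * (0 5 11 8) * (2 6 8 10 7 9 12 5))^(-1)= (0 2)(5 12 9 7 10 11)(6 8)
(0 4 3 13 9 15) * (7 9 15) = (0 4 3 13 15)(7 9) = [4, 1, 2, 13, 3, 5, 6, 9, 8, 7, 10, 11, 12, 15, 14, 0]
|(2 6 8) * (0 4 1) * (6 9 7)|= |(0 4 1)(2 9 7 6 8)|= 15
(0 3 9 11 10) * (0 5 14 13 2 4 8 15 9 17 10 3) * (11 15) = (2 4 8 11 3 17 10 5 14 13)(9 15) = [0, 1, 4, 17, 8, 14, 6, 7, 11, 15, 5, 3, 12, 2, 13, 9, 16, 10]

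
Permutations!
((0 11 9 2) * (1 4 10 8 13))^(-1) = (0 2 9 11)(1 13 8 10 4)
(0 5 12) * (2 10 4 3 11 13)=[5, 1, 10, 11, 3, 12, 6, 7, 8, 9, 4, 13, 0, 2]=(0 5 12)(2 10 4 3 11 13)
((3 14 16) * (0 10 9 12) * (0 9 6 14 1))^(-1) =((0 10 6 14 16 3 1)(9 12))^(-1) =(0 1 3 16 14 6 10)(9 12)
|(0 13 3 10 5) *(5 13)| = 6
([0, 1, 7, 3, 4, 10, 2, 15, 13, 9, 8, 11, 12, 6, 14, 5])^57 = (2 7 15 5 10 8 13 6)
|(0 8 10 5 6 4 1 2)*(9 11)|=8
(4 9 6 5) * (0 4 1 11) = (0 4 9 6 5 1 11) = [4, 11, 2, 3, 9, 1, 5, 7, 8, 6, 10, 0]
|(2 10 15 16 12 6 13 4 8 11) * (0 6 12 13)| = |(0 6)(2 10 15 16 13 4 8 11)| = 8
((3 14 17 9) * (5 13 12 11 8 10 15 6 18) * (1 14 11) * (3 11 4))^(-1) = ((1 14 17 9 11 8 10 15 6 18 5 13 12)(3 4))^(-1) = (1 12 13 5 18 6 15 10 8 11 9 17 14)(3 4)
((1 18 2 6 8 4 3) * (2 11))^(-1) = ((1 18 11 2 6 8 4 3))^(-1) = (1 3 4 8 6 2 11 18)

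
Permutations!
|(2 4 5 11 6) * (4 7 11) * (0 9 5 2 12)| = |(0 9 5 4 2 7 11 6 12)| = 9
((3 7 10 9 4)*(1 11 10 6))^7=(1 6 7 3 4 9 10 11)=((1 11 10 9 4 3 7 6))^7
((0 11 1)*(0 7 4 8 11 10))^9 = (0 10)(1 11 8 4 7)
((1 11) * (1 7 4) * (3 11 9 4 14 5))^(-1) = (1 4 9)(3 5 14 7 11) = ((1 9 4)(3 11 7 14 5))^(-1)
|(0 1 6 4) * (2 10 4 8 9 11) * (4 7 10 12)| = 18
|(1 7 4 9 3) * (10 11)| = 10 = |(1 7 4 9 3)(10 11)|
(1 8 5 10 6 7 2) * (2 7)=(1 8 5 10 6 2)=[0, 8, 1, 3, 4, 10, 2, 7, 5, 9, 6]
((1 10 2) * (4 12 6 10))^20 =(1 12 10)(2 4 6)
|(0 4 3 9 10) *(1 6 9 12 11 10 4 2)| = 10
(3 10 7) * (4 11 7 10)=[0, 1, 2, 4, 11, 5, 6, 3, 8, 9, 10, 7]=(3 4 11 7)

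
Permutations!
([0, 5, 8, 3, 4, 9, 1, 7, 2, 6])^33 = (1 5 9 6)(2 8)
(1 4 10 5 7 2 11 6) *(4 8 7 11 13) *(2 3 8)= (1 2 13 4 10 5 11 6)(3 8 7)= [0, 2, 13, 8, 10, 11, 1, 3, 7, 9, 5, 6, 12, 4]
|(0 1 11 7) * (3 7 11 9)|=|(11)(0 1 9 3 7)|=5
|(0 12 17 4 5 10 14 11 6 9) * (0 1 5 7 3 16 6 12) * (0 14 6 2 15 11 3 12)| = 140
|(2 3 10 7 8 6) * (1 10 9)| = |(1 10 7 8 6 2 3 9)| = 8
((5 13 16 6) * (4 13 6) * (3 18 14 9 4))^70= (18)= ((3 18 14 9 4 13 16)(5 6))^70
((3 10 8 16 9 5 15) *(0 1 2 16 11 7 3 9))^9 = (0 1 2 16)(3 7 11 8 10)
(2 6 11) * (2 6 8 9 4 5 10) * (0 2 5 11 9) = (0 2 8)(4 11 6 9)(5 10) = [2, 1, 8, 3, 11, 10, 9, 7, 0, 4, 5, 6]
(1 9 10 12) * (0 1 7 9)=(0 1)(7 9 10 12)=[1, 0, 2, 3, 4, 5, 6, 9, 8, 10, 12, 11, 7]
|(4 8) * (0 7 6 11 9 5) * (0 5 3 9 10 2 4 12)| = |(0 7 6 11 10 2 4 8 12)(3 9)| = 18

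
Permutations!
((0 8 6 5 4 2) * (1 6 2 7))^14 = ((0 8 2)(1 6 5 4 7))^14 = (0 2 8)(1 7 4 5 6)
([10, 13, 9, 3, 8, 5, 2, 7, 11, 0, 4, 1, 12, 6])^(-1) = [9, 11, 6, 3, 10, 5, 13, 7, 4, 2, 0, 8, 12, 1]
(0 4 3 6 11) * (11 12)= (0 4 3 6 12 11)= [4, 1, 2, 6, 3, 5, 12, 7, 8, 9, 10, 0, 11]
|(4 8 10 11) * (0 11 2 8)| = 3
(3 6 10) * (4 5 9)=(3 6 10)(4 5 9)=[0, 1, 2, 6, 5, 9, 10, 7, 8, 4, 3]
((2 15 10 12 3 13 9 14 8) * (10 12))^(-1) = (2 8 14 9 13 3 12 15)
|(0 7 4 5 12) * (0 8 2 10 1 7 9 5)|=10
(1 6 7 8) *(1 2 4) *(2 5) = (1 6 7 8 5 2 4) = [0, 6, 4, 3, 1, 2, 7, 8, 5]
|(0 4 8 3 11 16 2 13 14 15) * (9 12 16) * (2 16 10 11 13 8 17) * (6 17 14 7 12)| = |(0 4 14 15)(2 8 3 13 7 12 10 11 9 6 17)| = 44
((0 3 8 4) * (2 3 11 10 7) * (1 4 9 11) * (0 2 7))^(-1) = ((0 1 4 2 3 8 9 11 10))^(-1) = (0 10 11 9 8 3 2 4 1)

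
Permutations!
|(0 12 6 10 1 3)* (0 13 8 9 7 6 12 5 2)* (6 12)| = 9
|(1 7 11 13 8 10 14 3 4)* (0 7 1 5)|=10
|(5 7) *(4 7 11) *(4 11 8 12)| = |(4 7 5 8 12)| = 5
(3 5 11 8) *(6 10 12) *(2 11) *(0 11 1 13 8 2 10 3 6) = (0 11 2 1 13 8 6 3 5 10 12) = [11, 13, 1, 5, 4, 10, 3, 7, 6, 9, 12, 2, 0, 8]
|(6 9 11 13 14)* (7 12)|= 10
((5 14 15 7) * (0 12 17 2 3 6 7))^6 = (0 7 17 14 3)(2 15 6 12 5)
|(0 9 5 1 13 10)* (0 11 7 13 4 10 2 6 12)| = 12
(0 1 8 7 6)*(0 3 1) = [0, 8, 2, 1, 4, 5, 3, 6, 7] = (1 8 7 6 3)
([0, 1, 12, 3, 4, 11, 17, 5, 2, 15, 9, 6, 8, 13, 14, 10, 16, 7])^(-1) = [0, 1, 8, 3, 4, 7, 11, 17, 12, 10, 15, 5, 2, 13, 14, 9, 16, 6]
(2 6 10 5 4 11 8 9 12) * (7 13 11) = (2 6 10 5 4 7 13 11 8 9 12) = [0, 1, 6, 3, 7, 4, 10, 13, 9, 12, 5, 8, 2, 11]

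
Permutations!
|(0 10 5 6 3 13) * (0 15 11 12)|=9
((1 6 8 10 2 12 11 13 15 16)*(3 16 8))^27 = (1 16 3 6)(2 10 8 15 13 11 12)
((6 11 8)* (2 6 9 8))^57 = ((2 6 11)(8 9))^57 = (11)(8 9)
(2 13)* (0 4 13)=(0 4 13 2)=[4, 1, 0, 3, 13, 5, 6, 7, 8, 9, 10, 11, 12, 2]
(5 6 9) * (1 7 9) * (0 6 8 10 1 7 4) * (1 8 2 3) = (0 6 7 9 5 2 3 1 4)(8 10) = [6, 4, 3, 1, 0, 2, 7, 9, 10, 5, 8]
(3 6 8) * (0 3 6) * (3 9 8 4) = (0 9 8 6 4 3) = [9, 1, 2, 0, 3, 5, 4, 7, 6, 8]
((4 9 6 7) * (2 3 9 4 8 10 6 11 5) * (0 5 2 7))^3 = ((0 5 7 8 10 6)(2 3 9 11))^3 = (0 8)(2 11 9 3)(5 10)(6 7)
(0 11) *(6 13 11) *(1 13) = (0 6 1 13 11) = [6, 13, 2, 3, 4, 5, 1, 7, 8, 9, 10, 0, 12, 11]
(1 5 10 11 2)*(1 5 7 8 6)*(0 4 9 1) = (0 4 9 1 7 8 6)(2 5 10 11) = [4, 7, 5, 3, 9, 10, 0, 8, 6, 1, 11, 2]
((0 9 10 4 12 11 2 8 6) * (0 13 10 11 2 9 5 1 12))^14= (0 2 10 1 6)(4 12 13 5 8)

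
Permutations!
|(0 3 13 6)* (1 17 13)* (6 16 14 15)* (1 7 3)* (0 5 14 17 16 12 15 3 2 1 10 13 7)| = 45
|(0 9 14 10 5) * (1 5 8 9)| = 12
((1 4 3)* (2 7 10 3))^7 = ((1 4 2 7 10 3))^7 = (1 4 2 7 10 3)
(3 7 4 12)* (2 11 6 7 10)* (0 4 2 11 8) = (0 4 12 3 10 11 6 7 2 8) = [4, 1, 8, 10, 12, 5, 7, 2, 0, 9, 11, 6, 3]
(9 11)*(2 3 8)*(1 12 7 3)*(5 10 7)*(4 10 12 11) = (1 11 9 4 10 7 3 8 2)(5 12) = [0, 11, 1, 8, 10, 12, 6, 3, 2, 4, 7, 9, 5]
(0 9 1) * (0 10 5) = [9, 10, 2, 3, 4, 0, 6, 7, 8, 1, 5] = (0 9 1 10 5)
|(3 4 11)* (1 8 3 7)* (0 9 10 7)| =9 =|(0 9 10 7 1 8 3 4 11)|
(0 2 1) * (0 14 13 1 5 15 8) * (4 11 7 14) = (0 2 5 15 8)(1 4 11 7 14 13) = [2, 4, 5, 3, 11, 15, 6, 14, 0, 9, 10, 7, 12, 1, 13, 8]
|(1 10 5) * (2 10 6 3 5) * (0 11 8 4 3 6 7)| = 8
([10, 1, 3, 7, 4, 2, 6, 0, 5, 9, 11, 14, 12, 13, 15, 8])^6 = (0 5 11 3 15)(2 14 7 8 10)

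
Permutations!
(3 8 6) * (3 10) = (3 8 6 10) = [0, 1, 2, 8, 4, 5, 10, 7, 6, 9, 3]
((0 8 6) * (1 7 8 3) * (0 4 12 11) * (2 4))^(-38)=(0 1 8 2 12)(3 7 6 4 11)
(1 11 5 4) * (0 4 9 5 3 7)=(0 4 1 11 3 7)(5 9)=[4, 11, 2, 7, 1, 9, 6, 0, 8, 5, 10, 3]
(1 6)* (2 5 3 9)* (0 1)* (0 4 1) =(1 6 4)(2 5 3 9) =[0, 6, 5, 9, 1, 3, 4, 7, 8, 2]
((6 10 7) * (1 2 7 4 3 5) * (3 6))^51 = (10)(1 2 7 3 5)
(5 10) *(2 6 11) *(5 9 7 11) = (2 6 5 10 9 7 11) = [0, 1, 6, 3, 4, 10, 5, 11, 8, 7, 9, 2]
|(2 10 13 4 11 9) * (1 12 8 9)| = |(1 12 8 9 2 10 13 4 11)| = 9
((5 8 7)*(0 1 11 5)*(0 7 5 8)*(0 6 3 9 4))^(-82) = ((0 1 11 8 5 6 3 9 4))^(-82) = (0 4 9 3 6 5 8 11 1)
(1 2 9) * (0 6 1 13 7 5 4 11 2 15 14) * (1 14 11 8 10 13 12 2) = (0 6 14)(1 15 11)(2 9 12)(4 8 10 13 7 5) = [6, 15, 9, 3, 8, 4, 14, 5, 10, 12, 13, 1, 2, 7, 0, 11]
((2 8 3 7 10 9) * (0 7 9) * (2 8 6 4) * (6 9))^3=((0 7 10)(2 9 8 3 6 4))^3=(10)(2 3)(4 8)(6 9)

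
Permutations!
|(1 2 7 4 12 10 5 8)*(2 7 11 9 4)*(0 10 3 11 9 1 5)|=8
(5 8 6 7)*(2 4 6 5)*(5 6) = (2 4 5 8 6 7) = [0, 1, 4, 3, 5, 8, 7, 2, 6]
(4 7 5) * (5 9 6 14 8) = (4 7 9 6 14 8 5) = [0, 1, 2, 3, 7, 4, 14, 9, 5, 6, 10, 11, 12, 13, 8]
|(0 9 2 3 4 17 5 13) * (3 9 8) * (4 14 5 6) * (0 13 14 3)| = 6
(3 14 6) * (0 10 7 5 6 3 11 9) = (0 10 7 5 6 11 9)(3 14) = [10, 1, 2, 14, 4, 6, 11, 5, 8, 0, 7, 9, 12, 13, 3]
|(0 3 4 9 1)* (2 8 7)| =15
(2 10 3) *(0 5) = [5, 1, 10, 2, 4, 0, 6, 7, 8, 9, 3] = (0 5)(2 10 3)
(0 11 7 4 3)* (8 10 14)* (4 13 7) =(0 11 4 3)(7 13)(8 10 14) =[11, 1, 2, 0, 3, 5, 6, 13, 10, 9, 14, 4, 12, 7, 8]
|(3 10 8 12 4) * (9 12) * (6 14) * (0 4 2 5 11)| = |(0 4 3 10 8 9 12 2 5 11)(6 14)| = 10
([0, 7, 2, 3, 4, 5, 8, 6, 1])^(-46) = (1 6)(7 8)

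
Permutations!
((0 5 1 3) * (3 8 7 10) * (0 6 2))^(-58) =((0 5 1 8 7 10 3 6 2))^(-58) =(0 10 5 3 1 6 8 2 7)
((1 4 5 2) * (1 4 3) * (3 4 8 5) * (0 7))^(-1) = ((0 7)(1 4 3)(2 8 5))^(-1) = (0 7)(1 3 4)(2 5 8)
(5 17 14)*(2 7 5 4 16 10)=(2 7 5 17 14 4 16 10)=[0, 1, 7, 3, 16, 17, 6, 5, 8, 9, 2, 11, 12, 13, 4, 15, 10, 14]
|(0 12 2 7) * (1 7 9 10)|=|(0 12 2 9 10 1 7)|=7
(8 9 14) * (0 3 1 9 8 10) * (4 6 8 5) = (0 3 1 9 14 10)(4 6 8 5) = [3, 9, 2, 1, 6, 4, 8, 7, 5, 14, 0, 11, 12, 13, 10]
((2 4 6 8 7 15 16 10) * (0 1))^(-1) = ((0 1)(2 4 6 8 7 15 16 10))^(-1) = (0 1)(2 10 16 15 7 8 6 4)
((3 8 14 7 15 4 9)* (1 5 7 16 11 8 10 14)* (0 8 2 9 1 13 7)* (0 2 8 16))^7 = ((0 16 11 8 13 7 15 4 1 5 2 9 3 10 14))^7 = (0 4 14 15 10 7 3 13 9 8 2 11 5 16 1)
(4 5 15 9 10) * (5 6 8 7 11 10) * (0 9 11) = (0 9 5 15 11 10 4 6 8 7) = [9, 1, 2, 3, 6, 15, 8, 0, 7, 5, 4, 10, 12, 13, 14, 11]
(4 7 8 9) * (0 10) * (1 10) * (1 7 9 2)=[7, 10, 1, 3, 9, 5, 6, 8, 2, 4, 0]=(0 7 8 2 1 10)(4 9)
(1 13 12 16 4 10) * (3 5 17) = (1 13 12 16 4 10)(3 5 17) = [0, 13, 2, 5, 10, 17, 6, 7, 8, 9, 1, 11, 16, 12, 14, 15, 4, 3]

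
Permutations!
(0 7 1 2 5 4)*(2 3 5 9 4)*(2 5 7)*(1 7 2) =[1, 3, 9, 2, 0, 5, 6, 7, 8, 4] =(0 1 3 2 9 4)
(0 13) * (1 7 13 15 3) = (0 15 3 1 7 13) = [15, 7, 2, 1, 4, 5, 6, 13, 8, 9, 10, 11, 12, 0, 14, 3]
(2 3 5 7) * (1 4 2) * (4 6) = [0, 6, 3, 5, 2, 7, 4, 1] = (1 6 4 2 3 5 7)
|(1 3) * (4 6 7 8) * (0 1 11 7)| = 8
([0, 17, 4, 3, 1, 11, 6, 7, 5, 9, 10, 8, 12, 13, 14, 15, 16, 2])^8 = (17)(5 8 11)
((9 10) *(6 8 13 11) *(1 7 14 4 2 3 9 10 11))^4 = ((1 7 14 4 2 3 9 11 6 8 13))^4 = (1 2 6 7 3 8 14 9 13 4 11)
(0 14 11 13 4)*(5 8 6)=(0 14 11 13 4)(5 8 6)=[14, 1, 2, 3, 0, 8, 5, 7, 6, 9, 10, 13, 12, 4, 11]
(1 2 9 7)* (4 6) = [0, 2, 9, 3, 6, 5, 4, 1, 8, 7] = (1 2 9 7)(4 6)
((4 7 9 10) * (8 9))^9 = (4 10 9 8 7)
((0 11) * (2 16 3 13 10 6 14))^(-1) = (0 11)(2 14 6 10 13 3 16) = ((0 11)(2 16 3 13 10 6 14))^(-1)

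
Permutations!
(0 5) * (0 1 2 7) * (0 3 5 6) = [6, 2, 7, 5, 4, 1, 0, 3] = (0 6)(1 2 7 3 5)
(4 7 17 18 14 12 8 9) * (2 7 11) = (2 7 17 18 14 12 8 9 4 11) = [0, 1, 7, 3, 11, 5, 6, 17, 9, 4, 10, 2, 8, 13, 12, 15, 16, 18, 14]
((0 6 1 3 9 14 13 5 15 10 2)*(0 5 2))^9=((0 6 1 3 9 14 13 2 5 15 10))^9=(0 15 2 14 3 6 10 5 13 9 1)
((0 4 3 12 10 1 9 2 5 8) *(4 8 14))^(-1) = (0 8)(1 10 12 3 4 14 5 2 9)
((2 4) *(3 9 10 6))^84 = ((2 4)(3 9 10 6))^84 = (10)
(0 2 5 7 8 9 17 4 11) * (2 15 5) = (0 15 5 7 8 9 17 4 11) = [15, 1, 2, 3, 11, 7, 6, 8, 9, 17, 10, 0, 12, 13, 14, 5, 16, 4]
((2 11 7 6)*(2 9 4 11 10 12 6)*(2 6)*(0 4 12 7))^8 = (0 11 4)(2 7 9)(6 12 10)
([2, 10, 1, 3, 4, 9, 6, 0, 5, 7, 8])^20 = [8, 9, 5, 3, 4, 2, 6, 10, 0, 1, 7]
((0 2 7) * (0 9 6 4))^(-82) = ((0 2 7 9 6 4))^(-82) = (0 7 6)(2 9 4)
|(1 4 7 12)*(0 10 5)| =|(0 10 5)(1 4 7 12)| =12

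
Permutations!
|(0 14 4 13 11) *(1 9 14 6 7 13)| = |(0 6 7 13 11)(1 9 14 4)| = 20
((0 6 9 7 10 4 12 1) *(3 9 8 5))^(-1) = (0 1 12 4 10 7 9 3 5 8 6)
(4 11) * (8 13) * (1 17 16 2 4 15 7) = (1 17 16 2 4 11 15 7)(8 13) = [0, 17, 4, 3, 11, 5, 6, 1, 13, 9, 10, 15, 12, 8, 14, 7, 2, 16]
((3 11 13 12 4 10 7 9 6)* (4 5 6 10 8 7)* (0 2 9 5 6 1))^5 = (13)(0 8 2 7 9 5 10 1 4)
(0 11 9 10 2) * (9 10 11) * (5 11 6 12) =(0 9 6 12 5 11 10 2) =[9, 1, 0, 3, 4, 11, 12, 7, 8, 6, 2, 10, 5]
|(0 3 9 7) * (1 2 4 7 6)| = |(0 3 9 6 1 2 4 7)| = 8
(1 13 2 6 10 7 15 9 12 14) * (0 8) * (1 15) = [8, 13, 6, 3, 4, 5, 10, 1, 0, 12, 7, 11, 14, 2, 15, 9] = (0 8)(1 13 2 6 10 7)(9 12 14 15)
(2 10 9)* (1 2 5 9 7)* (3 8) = (1 2 10 7)(3 8)(5 9) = [0, 2, 10, 8, 4, 9, 6, 1, 3, 5, 7]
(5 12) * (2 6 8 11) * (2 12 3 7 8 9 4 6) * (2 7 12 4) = (2 7 8 11 4 6 9)(3 12 5) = [0, 1, 7, 12, 6, 3, 9, 8, 11, 2, 10, 4, 5]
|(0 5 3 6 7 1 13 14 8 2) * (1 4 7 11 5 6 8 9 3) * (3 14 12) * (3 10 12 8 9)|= 24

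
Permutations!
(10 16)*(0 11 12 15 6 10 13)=[11, 1, 2, 3, 4, 5, 10, 7, 8, 9, 16, 12, 15, 0, 14, 6, 13]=(0 11 12 15 6 10 16 13)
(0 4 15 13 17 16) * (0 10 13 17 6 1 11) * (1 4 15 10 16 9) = (0 15 17 9 1 11)(4 10 13 6) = [15, 11, 2, 3, 10, 5, 4, 7, 8, 1, 13, 0, 12, 6, 14, 17, 16, 9]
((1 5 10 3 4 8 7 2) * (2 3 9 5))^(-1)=(1 2)(3 7 8 4)(5 9 10)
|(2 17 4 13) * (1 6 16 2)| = |(1 6 16 2 17 4 13)| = 7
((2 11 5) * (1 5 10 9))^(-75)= ((1 5 2 11 10 9))^(-75)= (1 11)(2 9)(5 10)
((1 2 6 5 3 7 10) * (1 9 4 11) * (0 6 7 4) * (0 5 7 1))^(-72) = ((0 6 7 10 9 5 3 4 11)(1 2))^(-72) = (11)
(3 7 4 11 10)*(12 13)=(3 7 4 11 10)(12 13)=[0, 1, 2, 7, 11, 5, 6, 4, 8, 9, 3, 10, 13, 12]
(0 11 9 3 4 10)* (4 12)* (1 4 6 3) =(0 11 9 1 4 10)(3 12 6) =[11, 4, 2, 12, 10, 5, 3, 7, 8, 1, 0, 9, 6]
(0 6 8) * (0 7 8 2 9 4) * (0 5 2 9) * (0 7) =(0 6 9 4 5 2 7 8) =[6, 1, 7, 3, 5, 2, 9, 8, 0, 4]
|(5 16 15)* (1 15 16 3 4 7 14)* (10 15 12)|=9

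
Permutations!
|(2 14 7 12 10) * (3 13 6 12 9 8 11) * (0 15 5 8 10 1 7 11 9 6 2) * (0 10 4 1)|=|(0 15 5 8 9 4 1 7 6 12)(2 14 11 3 13)|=10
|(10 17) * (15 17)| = 3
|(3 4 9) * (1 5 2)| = 3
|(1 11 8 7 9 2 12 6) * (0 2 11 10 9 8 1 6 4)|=|(0 2 12 4)(1 10 9 11)(7 8)|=4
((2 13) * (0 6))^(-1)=((0 6)(2 13))^(-1)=(0 6)(2 13)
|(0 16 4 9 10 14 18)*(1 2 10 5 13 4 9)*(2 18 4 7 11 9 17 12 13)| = |(0 16 17 12 13 7 11 9 5 2 10 14 4 1 18)| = 15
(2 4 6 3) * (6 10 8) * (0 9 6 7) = (0 9 6 3 2 4 10 8 7) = [9, 1, 4, 2, 10, 5, 3, 0, 7, 6, 8]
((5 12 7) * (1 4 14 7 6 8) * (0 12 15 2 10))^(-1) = (0 10 2 15 5 7 14 4 1 8 6 12)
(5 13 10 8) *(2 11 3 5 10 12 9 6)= (2 11 3 5 13 12 9 6)(8 10)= [0, 1, 11, 5, 4, 13, 2, 7, 10, 6, 8, 3, 9, 12]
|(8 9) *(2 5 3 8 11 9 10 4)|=6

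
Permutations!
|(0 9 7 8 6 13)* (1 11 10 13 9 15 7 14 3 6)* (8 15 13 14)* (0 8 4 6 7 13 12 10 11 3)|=12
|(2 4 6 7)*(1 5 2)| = 6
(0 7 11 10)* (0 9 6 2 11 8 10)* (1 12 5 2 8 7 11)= (0 11)(1 12 5 2)(6 8 10 9)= [11, 12, 1, 3, 4, 2, 8, 7, 10, 6, 9, 0, 5]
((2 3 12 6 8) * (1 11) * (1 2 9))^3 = ((1 11 2 3 12 6 8 9))^3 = (1 3 8 11 12 9 2 6)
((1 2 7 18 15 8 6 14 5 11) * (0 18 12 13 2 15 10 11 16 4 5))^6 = ((0 18 10 11 1 15 8 6 14)(2 7 12 13)(4 5 16))^6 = (0 8 11)(1 18 6)(2 12)(7 13)(10 14 15)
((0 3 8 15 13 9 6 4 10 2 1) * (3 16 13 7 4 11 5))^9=(0 15 9 10 5)(1 8 13 4 11)(2 3 16 7 6)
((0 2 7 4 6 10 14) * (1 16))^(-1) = (0 14 10 6 4 7 2)(1 16)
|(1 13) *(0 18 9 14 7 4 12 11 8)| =18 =|(0 18 9 14 7 4 12 11 8)(1 13)|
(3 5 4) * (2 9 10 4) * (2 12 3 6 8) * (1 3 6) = (1 3 5 12 6 8 2 9 10 4) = [0, 3, 9, 5, 1, 12, 8, 7, 2, 10, 4, 11, 6]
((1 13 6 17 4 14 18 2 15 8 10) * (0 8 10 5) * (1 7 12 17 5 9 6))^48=(0 6 8 5 9)(2 7 4)(10 17 18)(12 14 15)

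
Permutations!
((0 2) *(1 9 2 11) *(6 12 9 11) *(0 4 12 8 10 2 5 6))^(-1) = ((1 11)(2 4 12 9 5 6 8 10))^(-1) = (1 11)(2 10 8 6 5 9 12 4)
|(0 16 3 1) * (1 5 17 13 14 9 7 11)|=|(0 16 3 5 17 13 14 9 7 11 1)|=11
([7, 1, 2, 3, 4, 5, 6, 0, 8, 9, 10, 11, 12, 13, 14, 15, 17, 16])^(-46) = (17)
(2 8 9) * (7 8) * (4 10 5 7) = (2 4 10 5 7 8 9) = [0, 1, 4, 3, 10, 7, 6, 8, 9, 2, 5]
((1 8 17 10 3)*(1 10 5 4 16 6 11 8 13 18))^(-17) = (1 13 18)(3 10)(4 8 16 17 6 5 11) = ((1 13 18)(3 10)(4 16 6 11 8 17 5))^(-17)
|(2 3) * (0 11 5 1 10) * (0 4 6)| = |(0 11 5 1 10 4 6)(2 3)| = 14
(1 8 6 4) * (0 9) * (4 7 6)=(0 9)(1 8 4)(6 7)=[9, 8, 2, 3, 1, 5, 7, 6, 4, 0]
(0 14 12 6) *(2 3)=(0 14 12 6)(2 3)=[14, 1, 3, 2, 4, 5, 0, 7, 8, 9, 10, 11, 6, 13, 12]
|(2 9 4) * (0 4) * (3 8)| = |(0 4 2 9)(3 8)| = 4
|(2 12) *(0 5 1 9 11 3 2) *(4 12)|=9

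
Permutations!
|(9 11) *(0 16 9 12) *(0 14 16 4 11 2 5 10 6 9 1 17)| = |(0 4 11 12 14 16 1 17)(2 5 10 6 9)| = 40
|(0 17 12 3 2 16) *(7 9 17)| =|(0 7 9 17 12 3 2 16)| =8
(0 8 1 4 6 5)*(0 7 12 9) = (0 8 1 4 6 5 7 12 9) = [8, 4, 2, 3, 6, 7, 5, 12, 1, 0, 10, 11, 9]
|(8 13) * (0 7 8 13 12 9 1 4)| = 7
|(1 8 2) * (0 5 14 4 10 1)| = |(0 5 14 4 10 1 8 2)| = 8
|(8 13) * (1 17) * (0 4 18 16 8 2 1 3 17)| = 8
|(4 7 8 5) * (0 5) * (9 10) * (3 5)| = |(0 3 5 4 7 8)(9 10)| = 6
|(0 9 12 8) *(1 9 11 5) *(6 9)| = 8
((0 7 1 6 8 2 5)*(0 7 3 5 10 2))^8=(10)(0 3 5 7 1 6 8)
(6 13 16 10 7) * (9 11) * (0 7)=(0 7 6 13 16 10)(9 11)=[7, 1, 2, 3, 4, 5, 13, 6, 8, 11, 0, 9, 12, 16, 14, 15, 10]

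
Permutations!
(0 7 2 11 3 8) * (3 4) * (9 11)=(0 7 2 9 11 4 3 8)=[7, 1, 9, 8, 3, 5, 6, 2, 0, 11, 10, 4]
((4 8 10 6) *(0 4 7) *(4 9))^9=((0 9 4 8 10 6 7))^9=(0 4 10 7 9 8 6)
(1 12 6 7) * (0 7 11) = (0 7 1 12 6 11) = [7, 12, 2, 3, 4, 5, 11, 1, 8, 9, 10, 0, 6]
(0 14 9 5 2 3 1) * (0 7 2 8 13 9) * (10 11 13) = (0 14)(1 7 2 3)(5 8 10 11 13 9) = [14, 7, 3, 1, 4, 8, 6, 2, 10, 5, 11, 13, 12, 9, 0]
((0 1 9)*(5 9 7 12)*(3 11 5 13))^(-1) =((0 1 7 12 13 3 11 5 9))^(-1) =(0 9 5 11 3 13 12 7 1)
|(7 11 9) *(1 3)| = 6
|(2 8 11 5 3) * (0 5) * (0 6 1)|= 8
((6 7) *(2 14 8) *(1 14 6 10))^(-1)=(1 10 7 6 2 8 14)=((1 14 8 2 6 7 10))^(-1)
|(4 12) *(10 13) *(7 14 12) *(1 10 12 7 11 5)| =14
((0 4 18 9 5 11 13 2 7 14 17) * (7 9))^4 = (0 14 18)(2 13 11 5 9)(4 17 7) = ((0 4 18 7 14 17)(2 9 5 11 13))^4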